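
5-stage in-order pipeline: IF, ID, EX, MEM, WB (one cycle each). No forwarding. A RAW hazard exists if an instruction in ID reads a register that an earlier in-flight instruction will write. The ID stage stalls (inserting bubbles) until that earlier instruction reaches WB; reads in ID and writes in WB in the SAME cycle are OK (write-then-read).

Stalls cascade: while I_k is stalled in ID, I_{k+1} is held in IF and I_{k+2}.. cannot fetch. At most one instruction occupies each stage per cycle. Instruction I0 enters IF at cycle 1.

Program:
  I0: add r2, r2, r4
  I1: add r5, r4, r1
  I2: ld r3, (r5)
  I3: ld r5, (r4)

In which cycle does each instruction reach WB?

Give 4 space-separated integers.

I0 add r2 <- r2,r4: IF@1 ID@2 stall=0 (-) EX@3 MEM@4 WB@5
I1 add r5 <- r4,r1: IF@2 ID@3 stall=0 (-) EX@4 MEM@5 WB@6
I2 ld r3 <- r5: IF@3 ID@4 stall=2 (RAW on I1.r5 (WB@6)) EX@7 MEM@8 WB@9
I3 ld r5 <- r4: IF@4 ID@7 stall=0 (-) EX@8 MEM@9 WB@10

Answer: 5 6 9 10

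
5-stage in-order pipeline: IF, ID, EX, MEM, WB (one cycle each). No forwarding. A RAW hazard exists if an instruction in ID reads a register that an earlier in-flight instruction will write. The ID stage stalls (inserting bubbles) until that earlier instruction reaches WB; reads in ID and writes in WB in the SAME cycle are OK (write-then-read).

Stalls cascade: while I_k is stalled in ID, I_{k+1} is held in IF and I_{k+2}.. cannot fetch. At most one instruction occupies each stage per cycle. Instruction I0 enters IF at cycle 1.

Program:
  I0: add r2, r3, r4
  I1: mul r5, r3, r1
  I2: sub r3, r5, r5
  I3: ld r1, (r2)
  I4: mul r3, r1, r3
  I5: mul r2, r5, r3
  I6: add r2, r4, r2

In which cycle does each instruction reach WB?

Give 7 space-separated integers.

I0 add r2 <- r3,r4: IF@1 ID@2 stall=0 (-) EX@3 MEM@4 WB@5
I1 mul r5 <- r3,r1: IF@2 ID@3 stall=0 (-) EX@4 MEM@5 WB@6
I2 sub r3 <- r5,r5: IF@3 ID@4 stall=2 (RAW on I1.r5 (WB@6)) EX@7 MEM@8 WB@9
I3 ld r1 <- r2: IF@4 ID@7 stall=0 (-) EX@8 MEM@9 WB@10
I4 mul r3 <- r1,r3: IF@7 ID@8 stall=2 (RAW on I3.r1 (WB@10)) EX@11 MEM@12 WB@13
I5 mul r2 <- r5,r3: IF@8 ID@11 stall=2 (RAW on I4.r3 (WB@13)) EX@14 MEM@15 WB@16
I6 add r2 <- r4,r2: IF@11 ID@14 stall=2 (RAW on I5.r2 (WB@16)) EX@17 MEM@18 WB@19

Answer: 5 6 9 10 13 16 19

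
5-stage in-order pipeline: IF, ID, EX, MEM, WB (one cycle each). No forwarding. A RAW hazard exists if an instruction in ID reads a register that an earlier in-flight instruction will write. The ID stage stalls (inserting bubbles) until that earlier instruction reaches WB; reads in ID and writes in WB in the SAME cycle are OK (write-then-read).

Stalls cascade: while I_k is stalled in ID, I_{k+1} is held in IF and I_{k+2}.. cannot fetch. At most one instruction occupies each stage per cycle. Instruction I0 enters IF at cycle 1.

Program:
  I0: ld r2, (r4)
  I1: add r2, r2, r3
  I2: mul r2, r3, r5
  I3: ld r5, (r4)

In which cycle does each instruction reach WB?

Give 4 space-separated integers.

I0 ld r2 <- r4: IF@1 ID@2 stall=0 (-) EX@3 MEM@4 WB@5
I1 add r2 <- r2,r3: IF@2 ID@3 stall=2 (RAW on I0.r2 (WB@5)) EX@6 MEM@7 WB@8
I2 mul r2 <- r3,r5: IF@3 ID@6 stall=0 (-) EX@7 MEM@8 WB@9
I3 ld r5 <- r4: IF@6 ID@7 stall=0 (-) EX@8 MEM@9 WB@10

Answer: 5 8 9 10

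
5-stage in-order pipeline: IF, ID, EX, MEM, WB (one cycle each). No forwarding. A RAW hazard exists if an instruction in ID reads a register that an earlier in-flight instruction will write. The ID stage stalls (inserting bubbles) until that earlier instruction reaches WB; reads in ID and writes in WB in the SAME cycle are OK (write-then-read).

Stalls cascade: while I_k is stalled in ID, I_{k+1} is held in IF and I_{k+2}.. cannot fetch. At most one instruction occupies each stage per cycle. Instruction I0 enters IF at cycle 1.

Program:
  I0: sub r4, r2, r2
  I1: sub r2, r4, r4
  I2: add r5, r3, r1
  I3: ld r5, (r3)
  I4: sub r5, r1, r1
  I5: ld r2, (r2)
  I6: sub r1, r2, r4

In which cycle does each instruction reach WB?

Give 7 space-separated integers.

I0 sub r4 <- r2,r2: IF@1 ID@2 stall=0 (-) EX@3 MEM@4 WB@5
I1 sub r2 <- r4,r4: IF@2 ID@3 stall=2 (RAW on I0.r4 (WB@5)) EX@6 MEM@7 WB@8
I2 add r5 <- r3,r1: IF@3 ID@6 stall=0 (-) EX@7 MEM@8 WB@9
I3 ld r5 <- r3: IF@6 ID@7 stall=0 (-) EX@8 MEM@9 WB@10
I4 sub r5 <- r1,r1: IF@7 ID@8 stall=0 (-) EX@9 MEM@10 WB@11
I5 ld r2 <- r2: IF@8 ID@9 stall=0 (-) EX@10 MEM@11 WB@12
I6 sub r1 <- r2,r4: IF@9 ID@10 stall=2 (RAW on I5.r2 (WB@12)) EX@13 MEM@14 WB@15

Answer: 5 8 9 10 11 12 15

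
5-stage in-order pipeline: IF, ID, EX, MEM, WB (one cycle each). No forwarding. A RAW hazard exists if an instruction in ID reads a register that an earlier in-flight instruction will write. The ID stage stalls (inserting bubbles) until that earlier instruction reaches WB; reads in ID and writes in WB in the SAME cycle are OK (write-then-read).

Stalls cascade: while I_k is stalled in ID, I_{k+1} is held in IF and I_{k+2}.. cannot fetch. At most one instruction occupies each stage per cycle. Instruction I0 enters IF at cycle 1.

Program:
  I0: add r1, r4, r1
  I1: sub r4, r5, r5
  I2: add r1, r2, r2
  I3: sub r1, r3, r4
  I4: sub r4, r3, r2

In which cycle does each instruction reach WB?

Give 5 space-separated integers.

I0 add r1 <- r4,r1: IF@1 ID@2 stall=0 (-) EX@3 MEM@4 WB@5
I1 sub r4 <- r5,r5: IF@2 ID@3 stall=0 (-) EX@4 MEM@5 WB@6
I2 add r1 <- r2,r2: IF@3 ID@4 stall=0 (-) EX@5 MEM@6 WB@7
I3 sub r1 <- r3,r4: IF@4 ID@5 stall=1 (RAW on I1.r4 (WB@6)) EX@7 MEM@8 WB@9
I4 sub r4 <- r3,r2: IF@5 ID@7 stall=0 (-) EX@8 MEM@9 WB@10

Answer: 5 6 7 9 10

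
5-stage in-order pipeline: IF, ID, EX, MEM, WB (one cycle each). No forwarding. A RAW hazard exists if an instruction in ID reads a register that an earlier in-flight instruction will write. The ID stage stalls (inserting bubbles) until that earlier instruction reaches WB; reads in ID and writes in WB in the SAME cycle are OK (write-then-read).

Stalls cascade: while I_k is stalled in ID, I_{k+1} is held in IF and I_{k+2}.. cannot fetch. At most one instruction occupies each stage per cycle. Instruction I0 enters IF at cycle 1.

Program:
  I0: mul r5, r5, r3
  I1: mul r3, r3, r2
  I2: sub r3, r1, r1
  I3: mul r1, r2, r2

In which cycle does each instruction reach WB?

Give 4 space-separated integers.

I0 mul r5 <- r5,r3: IF@1 ID@2 stall=0 (-) EX@3 MEM@4 WB@5
I1 mul r3 <- r3,r2: IF@2 ID@3 stall=0 (-) EX@4 MEM@5 WB@6
I2 sub r3 <- r1,r1: IF@3 ID@4 stall=0 (-) EX@5 MEM@6 WB@7
I3 mul r1 <- r2,r2: IF@4 ID@5 stall=0 (-) EX@6 MEM@7 WB@8

Answer: 5 6 7 8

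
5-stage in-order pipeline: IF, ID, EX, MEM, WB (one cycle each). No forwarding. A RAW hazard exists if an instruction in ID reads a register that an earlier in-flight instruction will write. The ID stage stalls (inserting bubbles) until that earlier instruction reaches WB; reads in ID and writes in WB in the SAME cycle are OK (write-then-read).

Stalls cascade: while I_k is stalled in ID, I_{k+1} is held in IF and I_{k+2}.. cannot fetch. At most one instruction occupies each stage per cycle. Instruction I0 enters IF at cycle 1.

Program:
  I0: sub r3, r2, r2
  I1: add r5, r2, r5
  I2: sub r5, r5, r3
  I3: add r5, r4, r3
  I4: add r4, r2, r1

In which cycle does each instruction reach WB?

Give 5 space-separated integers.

I0 sub r3 <- r2,r2: IF@1 ID@2 stall=0 (-) EX@3 MEM@4 WB@5
I1 add r5 <- r2,r5: IF@2 ID@3 stall=0 (-) EX@4 MEM@5 WB@6
I2 sub r5 <- r5,r3: IF@3 ID@4 stall=2 (RAW on I1.r5 (WB@6)) EX@7 MEM@8 WB@9
I3 add r5 <- r4,r3: IF@4 ID@7 stall=0 (-) EX@8 MEM@9 WB@10
I4 add r4 <- r2,r1: IF@7 ID@8 stall=0 (-) EX@9 MEM@10 WB@11

Answer: 5 6 9 10 11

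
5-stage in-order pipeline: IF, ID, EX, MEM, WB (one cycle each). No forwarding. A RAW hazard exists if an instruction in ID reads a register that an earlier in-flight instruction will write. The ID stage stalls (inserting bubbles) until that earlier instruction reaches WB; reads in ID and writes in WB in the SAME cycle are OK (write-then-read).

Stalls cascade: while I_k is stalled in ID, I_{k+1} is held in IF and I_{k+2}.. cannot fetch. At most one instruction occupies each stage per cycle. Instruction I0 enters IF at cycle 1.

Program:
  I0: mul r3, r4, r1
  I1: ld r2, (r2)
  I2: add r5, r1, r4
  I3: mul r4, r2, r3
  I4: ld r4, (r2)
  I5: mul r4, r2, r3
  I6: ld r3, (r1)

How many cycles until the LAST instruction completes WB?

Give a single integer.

I0 mul r3 <- r4,r1: IF@1 ID@2 stall=0 (-) EX@3 MEM@4 WB@5
I1 ld r2 <- r2: IF@2 ID@3 stall=0 (-) EX@4 MEM@5 WB@6
I2 add r5 <- r1,r4: IF@3 ID@4 stall=0 (-) EX@5 MEM@6 WB@7
I3 mul r4 <- r2,r3: IF@4 ID@5 stall=1 (RAW on I1.r2 (WB@6)) EX@7 MEM@8 WB@9
I4 ld r4 <- r2: IF@5 ID@7 stall=0 (-) EX@8 MEM@9 WB@10
I5 mul r4 <- r2,r3: IF@7 ID@8 stall=0 (-) EX@9 MEM@10 WB@11
I6 ld r3 <- r1: IF@8 ID@9 stall=0 (-) EX@10 MEM@11 WB@12

Answer: 12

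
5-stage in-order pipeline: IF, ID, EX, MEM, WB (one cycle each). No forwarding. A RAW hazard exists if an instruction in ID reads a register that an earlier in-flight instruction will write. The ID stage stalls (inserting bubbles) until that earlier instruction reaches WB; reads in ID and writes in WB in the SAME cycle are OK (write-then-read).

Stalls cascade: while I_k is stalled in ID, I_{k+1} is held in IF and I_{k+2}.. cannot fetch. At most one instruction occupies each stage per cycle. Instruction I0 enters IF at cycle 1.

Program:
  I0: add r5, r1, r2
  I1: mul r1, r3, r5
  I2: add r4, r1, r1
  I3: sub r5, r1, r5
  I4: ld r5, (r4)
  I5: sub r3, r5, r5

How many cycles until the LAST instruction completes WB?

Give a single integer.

I0 add r5 <- r1,r2: IF@1 ID@2 stall=0 (-) EX@3 MEM@4 WB@5
I1 mul r1 <- r3,r5: IF@2 ID@3 stall=2 (RAW on I0.r5 (WB@5)) EX@6 MEM@7 WB@8
I2 add r4 <- r1,r1: IF@3 ID@6 stall=2 (RAW on I1.r1 (WB@8)) EX@9 MEM@10 WB@11
I3 sub r5 <- r1,r5: IF@6 ID@9 stall=0 (-) EX@10 MEM@11 WB@12
I4 ld r5 <- r4: IF@9 ID@10 stall=1 (RAW on I2.r4 (WB@11)) EX@12 MEM@13 WB@14
I5 sub r3 <- r5,r5: IF@10 ID@12 stall=2 (RAW on I4.r5 (WB@14)) EX@15 MEM@16 WB@17

Answer: 17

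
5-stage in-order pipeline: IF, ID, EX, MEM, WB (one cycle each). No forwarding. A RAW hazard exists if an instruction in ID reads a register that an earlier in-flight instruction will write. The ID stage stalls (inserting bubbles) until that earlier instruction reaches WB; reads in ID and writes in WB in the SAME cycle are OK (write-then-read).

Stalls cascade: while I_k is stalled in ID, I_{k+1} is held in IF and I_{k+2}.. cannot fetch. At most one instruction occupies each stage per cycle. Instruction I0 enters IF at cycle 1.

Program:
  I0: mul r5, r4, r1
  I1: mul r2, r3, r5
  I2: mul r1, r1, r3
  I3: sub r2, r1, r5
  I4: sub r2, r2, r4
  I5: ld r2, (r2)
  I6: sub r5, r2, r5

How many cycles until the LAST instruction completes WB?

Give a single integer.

Answer: 21

Derivation:
I0 mul r5 <- r4,r1: IF@1 ID@2 stall=0 (-) EX@3 MEM@4 WB@5
I1 mul r2 <- r3,r5: IF@2 ID@3 stall=2 (RAW on I0.r5 (WB@5)) EX@6 MEM@7 WB@8
I2 mul r1 <- r1,r3: IF@3 ID@6 stall=0 (-) EX@7 MEM@8 WB@9
I3 sub r2 <- r1,r5: IF@6 ID@7 stall=2 (RAW on I2.r1 (WB@9)) EX@10 MEM@11 WB@12
I4 sub r2 <- r2,r4: IF@7 ID@10 stall=2 (RAW on I3.r2 (WB@12)) EX@13 MEM@14 WB@15
I5 ld r2 <- r2: IF@10 ID@13 stall=2 (RAW on I4.r2 (WB@15)) EX@16 MEM@17 WB@18
I6 sub r5 <- r2,r5: IF@13 ID@16 stall=2 (RAW on I5.r2 (WB@18)) EX@19 MEM@20 WB@21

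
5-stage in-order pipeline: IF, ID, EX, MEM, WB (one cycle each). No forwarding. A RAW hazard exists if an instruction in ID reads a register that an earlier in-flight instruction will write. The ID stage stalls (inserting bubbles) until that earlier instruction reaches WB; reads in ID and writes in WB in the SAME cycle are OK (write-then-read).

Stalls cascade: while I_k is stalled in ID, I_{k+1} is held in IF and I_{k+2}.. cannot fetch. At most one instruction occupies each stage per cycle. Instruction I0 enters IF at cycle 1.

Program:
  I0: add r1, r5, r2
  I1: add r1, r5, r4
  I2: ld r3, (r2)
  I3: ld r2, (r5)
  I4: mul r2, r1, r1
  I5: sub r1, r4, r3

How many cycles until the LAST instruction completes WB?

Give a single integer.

Answer: 10

Derivation:
I0 add r1 <- r5,r2: IF@1 ID@2 stall=0 (-) EX@3 MEM@4 WB@5
I1 add r1 <- r5,r4: IF@2 ID@3 stall=0 (-) EX@4 MEM@5 WB@6
I2 ld r3 <- r2: IF@3 ID@4 stall=0 (-) EX@5 MEM@6 WB@7
I3 ld r2 <- r5: IF@4 ID@5 stall=0 (-) EX@6 MEM@7 WB@8
I4 mul r2 <- r1,r1: IF@5 ID@6 stall=0 (-) EX@7 MEM@8 WB@9
I5 sub r1 <- r4,r3: IF@6 ID@7 stall=0 (-) EX@8 MEM@9 WB@10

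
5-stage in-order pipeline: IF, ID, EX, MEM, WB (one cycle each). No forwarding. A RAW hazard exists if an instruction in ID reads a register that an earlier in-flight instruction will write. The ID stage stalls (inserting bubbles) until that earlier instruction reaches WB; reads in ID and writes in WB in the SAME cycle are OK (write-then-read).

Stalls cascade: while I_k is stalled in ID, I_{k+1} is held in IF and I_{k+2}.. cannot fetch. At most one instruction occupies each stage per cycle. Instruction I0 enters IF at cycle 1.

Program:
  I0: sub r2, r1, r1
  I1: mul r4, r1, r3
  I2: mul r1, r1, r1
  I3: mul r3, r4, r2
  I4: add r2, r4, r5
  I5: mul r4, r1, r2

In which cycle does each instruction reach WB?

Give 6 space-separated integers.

Answer: 5 6 7 9 10 13

Derivation:
I0 sub r2 <- r1,r1: IF@1 ID@2 stall=0 (-) EX@3 MEM@4 WB@5
I1 mul r4 <- r1,r3: IF@2 ID@3 stall=0 (-) EX@4 MEM@5 WB@6
I2 mul r1 <- r1,r1: IF@3 ID@4 stall=0 (-) EX@5 MEM@6 WB@7
I3 mul r3 <- r4,r2: IF@4 ID@5 stall=1 (RAW on I1.r4 (WB@6)) EX@7 MEM@8 WB@9
I4 add r2 <- r4,r5: IF@5 ID@7 stall=0 (-) EX@8 MEM@9 WB@10
I5 mul r4 <- r1,r2: IF@7 ID@8 stall=2 (RAW on I4.r2 (WB@10)) EX@11 MEM@12 WB@13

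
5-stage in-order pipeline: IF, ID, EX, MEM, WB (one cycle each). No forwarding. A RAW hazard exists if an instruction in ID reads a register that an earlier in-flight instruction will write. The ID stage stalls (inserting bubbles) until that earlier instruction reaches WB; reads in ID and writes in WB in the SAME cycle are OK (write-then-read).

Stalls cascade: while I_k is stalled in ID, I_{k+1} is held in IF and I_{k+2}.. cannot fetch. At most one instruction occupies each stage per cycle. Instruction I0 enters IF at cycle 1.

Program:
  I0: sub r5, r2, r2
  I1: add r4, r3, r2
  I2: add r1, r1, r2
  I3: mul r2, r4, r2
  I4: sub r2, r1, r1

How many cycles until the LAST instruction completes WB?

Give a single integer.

I0 sub r5 <- r2,r2: IF@1 ID@2 stall=0 (-) EX@3 MEM@4 WB@5
I1 add r4 <- r3,r2: IF@2 ID@3 stall=0 (-) EX@4 MEM@5 WB@6
I2 add r1 <- r1,r2: IF@3 ID@4 stall=0 (-) EX@5 MEM@6 WB@7
I3 mul r2 <- r4,r2: IF@4 ID@5 stall=1 (RAW on I1.r4 (WB@6)) EX@7 MEM@8 WB@9
I4 sub r2 <- r1,r1: IF@5 ID@7 stall=0 (-) EX@8 MEM@9 WB@10

Answer: 10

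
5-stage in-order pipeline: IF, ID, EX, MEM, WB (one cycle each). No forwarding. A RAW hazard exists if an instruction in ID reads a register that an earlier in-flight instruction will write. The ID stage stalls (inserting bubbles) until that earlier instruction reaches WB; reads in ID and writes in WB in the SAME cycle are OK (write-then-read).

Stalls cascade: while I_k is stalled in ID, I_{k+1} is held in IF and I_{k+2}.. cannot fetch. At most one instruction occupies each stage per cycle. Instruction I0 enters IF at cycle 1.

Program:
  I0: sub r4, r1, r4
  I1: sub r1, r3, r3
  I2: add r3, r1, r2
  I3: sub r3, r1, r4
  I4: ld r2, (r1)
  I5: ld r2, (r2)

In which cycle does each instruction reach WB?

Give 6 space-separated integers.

I0 sub r4 <- r1,r4: IF@1 ID@2 stall=0 (-) EX@3 MEM@4 WB@5
I1 sub r1 <- r3,r3: IF@2 ID@3 stall=0 (-) EX@4 MEM@5 WB@6
I2 add r3 <- r1,r2: IF@3 ID@4 stall=2 (RAW on I1.r1 (WB@6)) EX@7 MEM@8 WB@9
I3 sub r3 <- r1,r4: IF@4 ID@7 stall=0 (-) EX@8 MEM@9 WB@10
I4 ld r2 <- r1: IF@7 ID@8 stall=0 (-) EX@9 MEM@10 WB@11
I5 ld r2 <- r2: IF@8 ID@9 stall=2 (RAW on I4.r2 (WB@11)) EX@12 MEM@13 WB@14

Answer: 5 6 9 10 11 14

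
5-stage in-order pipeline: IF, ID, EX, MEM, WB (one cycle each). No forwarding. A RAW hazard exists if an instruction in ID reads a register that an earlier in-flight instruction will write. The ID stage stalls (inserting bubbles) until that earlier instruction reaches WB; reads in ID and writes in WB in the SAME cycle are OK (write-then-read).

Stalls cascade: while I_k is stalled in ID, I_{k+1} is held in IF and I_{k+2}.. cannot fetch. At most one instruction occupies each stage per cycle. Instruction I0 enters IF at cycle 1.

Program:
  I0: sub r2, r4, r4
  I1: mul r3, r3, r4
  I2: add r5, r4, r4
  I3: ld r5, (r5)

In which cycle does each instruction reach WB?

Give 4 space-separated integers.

I0 sub r2 <- r4,r4: IF@1 ID@2 stall=0 (-) EX@3 MEM@4 WB@5
I1 mul r3 <- r3,r4: IF@2 ID@3 stall=0 (-) EX@4 MEM@5 WB@6
I2 add r5 <- r4,r4: IF@3 ID@4 stall=0 (-) EX@5 MEM@6 WB@7
I3 ld r5 <- r5: IF@4 ID@5 stall=2 (RAW on I2.r5 (WB@7)) EX@8 MEM@9 WB@10

Answer: 5 6 7 10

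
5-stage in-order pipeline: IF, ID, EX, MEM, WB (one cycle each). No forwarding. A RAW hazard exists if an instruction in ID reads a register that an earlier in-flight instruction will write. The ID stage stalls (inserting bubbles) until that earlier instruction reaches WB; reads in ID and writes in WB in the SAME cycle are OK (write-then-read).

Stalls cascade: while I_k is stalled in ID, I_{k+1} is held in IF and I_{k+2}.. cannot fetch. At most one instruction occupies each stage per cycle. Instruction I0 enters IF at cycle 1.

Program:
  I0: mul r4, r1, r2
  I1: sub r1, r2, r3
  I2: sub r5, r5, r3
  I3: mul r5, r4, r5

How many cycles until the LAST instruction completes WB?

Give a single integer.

I0 mul r4 <- r1,r2: IF@1 ID@2 stall=0 (-) EX@3 MEM@4 WB@5
I1 sub r1 <- r2,r3: IF@2 ID@3 stall=0 (-) EX@4 MEM@5 WB@6
I2 sub r5 <- r5,r3: IF@3 ID@4 stall=0 (-) EX@5 MEM@6 WB@7
I3 mul r5 <- r4,r5: IF@4 ID@5 stall=2 (RAW on I2.r5 (WB@7)) EX@8 MEM@9 WB@10

Answer: 10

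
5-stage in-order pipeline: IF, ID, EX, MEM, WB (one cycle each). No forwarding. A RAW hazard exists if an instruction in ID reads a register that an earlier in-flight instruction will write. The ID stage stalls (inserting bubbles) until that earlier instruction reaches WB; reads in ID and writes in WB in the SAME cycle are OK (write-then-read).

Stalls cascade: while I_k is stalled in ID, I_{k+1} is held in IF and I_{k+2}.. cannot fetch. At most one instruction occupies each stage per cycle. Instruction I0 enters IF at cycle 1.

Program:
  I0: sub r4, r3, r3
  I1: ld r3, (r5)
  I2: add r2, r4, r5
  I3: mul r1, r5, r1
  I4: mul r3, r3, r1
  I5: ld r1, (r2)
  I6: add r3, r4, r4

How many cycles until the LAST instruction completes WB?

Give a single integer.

I0 sub r4 <- r3,r3: IF@1 ID@2 stall=0 (-) EX@3 MEM@4 WB@5
I1 ld r3 <- r5: IF@2 ID@3 stall=0 (-) EX@4 MEM@5 WB@6
I2 add r2 <- r4,r5: IF@3 ID@4 stall=1 (RAW on I0.r4 (WB@5)) EX@6 MEM@7 WB@8
I3 mul r1 <- r5,r1: IF@4 ID@6 stall=0 (-) EX@7 MEM@8 WB@9
I4 mul r3 <- r3,r1: IF@6 ID@7 stall=2 (RAW on I3.r1 (WB@9)) EX@10 MEM@11 WB@12
I5 ld r1 <- r2: IF@7 ID@10 stall=0 (-) EX@11 MEM@12 WB@13
I6 add r3 <- r4,r4: IF@10 ID@11 stall=0 (-) EX@12 MEM@13 WB@14

Answer: 14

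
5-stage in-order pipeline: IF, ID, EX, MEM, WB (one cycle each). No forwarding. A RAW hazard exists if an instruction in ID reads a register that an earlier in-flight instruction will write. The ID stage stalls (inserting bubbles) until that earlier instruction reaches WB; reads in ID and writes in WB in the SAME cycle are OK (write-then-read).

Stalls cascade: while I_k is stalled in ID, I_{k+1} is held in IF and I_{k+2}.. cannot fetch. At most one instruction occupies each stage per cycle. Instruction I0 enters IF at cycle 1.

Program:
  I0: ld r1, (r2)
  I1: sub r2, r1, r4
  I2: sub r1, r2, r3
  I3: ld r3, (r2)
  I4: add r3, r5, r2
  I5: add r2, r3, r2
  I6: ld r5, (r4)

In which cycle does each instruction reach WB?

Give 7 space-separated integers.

Answer: 5 8 11 12 13 16 17

Derivation:
I0 ld r1 <- r2: IF@1 ID@2 stall=0 (-) EX@3 MEM@4 WB@5
I1 sub r2 <- r1,r4: IF@2 ID@3 stall=2 (RAW on I0.r1 (WB@5)) EX@6 MEM@7 WB@8
I2 sub r1 <- r2,r3: IF@3 ID@6 stall=2 (RAW on I1.r2 (WB@8)) EX@9 MEM@10 WB@11
I3 ld r3 <- r2: IF@6 ID@9 stall=0 (-) EX@10 MEM@11 WB@12
I4 add r3 <- r5,r2: IF@9 ID@10 stall=0 (-) EX@11 MEM@12 WB@13
I5 add r2 <- r3,r2: IF@10 ID@11 stall=2 (RAW on I4.r3 (WB@13)) EX@14 MEM@15 WB@16
I6 ld r5 <- r4: IF@11 ID@14 stall=0 (-) EX@15 MEM@16 WB@17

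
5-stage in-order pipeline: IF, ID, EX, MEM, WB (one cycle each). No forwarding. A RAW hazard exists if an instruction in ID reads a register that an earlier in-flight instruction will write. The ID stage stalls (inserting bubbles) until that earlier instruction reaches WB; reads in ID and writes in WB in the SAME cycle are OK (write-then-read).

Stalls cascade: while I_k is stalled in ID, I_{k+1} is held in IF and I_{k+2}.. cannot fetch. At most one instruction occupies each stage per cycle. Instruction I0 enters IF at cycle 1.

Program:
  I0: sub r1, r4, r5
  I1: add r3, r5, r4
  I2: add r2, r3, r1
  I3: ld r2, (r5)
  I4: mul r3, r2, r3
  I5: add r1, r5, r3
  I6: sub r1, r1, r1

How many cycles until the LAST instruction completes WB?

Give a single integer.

I0 sub r1 <- r4,r5: IF@1 ID@2 stall=0 (-) EX@3 MEM@4 WB@5
I1 add r3 <- r5,r4: IF@2 ID@3 stall=0 (-) EX@4 MEM@5 WB@6
I2 add r2 <- r3,r1: IF@3 ID@4 stall=2 (RAW on I1.r3 (WB@6)) EX@7 MEM@8 WB@9
I3 ld r2 <- r5: IF@4 ID@7 stall=0 (-) EX@8 MEM@9 WB@10
I4 mul r3 <- r2,r3: IF@7 ID@8 stall=2 (RAW on I3.r2 (WB@10)) EX@11 MEM@12 WB@13
I5 add r1 <- r5,r3: IF@8 ID@11 stall=2 (RAW on I4.r3 (WB@13)) EX@14 MEM@15 WB@16
I6 sub r1 <- r1,r1: IF@11 ID@14 stall=2 (RAW on I5.r1 (WB@16)) EX@17 MEM@18 WB@19

Answer: 19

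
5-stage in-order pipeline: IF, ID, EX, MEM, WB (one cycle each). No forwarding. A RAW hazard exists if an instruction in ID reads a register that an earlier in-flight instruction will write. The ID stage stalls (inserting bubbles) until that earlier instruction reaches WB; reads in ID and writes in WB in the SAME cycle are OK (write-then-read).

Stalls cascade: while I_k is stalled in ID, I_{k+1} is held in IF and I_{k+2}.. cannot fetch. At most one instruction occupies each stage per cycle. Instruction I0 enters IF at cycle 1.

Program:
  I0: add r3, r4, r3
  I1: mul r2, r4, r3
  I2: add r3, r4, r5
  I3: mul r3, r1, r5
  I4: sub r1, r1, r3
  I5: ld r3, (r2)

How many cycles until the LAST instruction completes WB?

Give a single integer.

I0 add r3 <- r4,r3: IF@1 ID@2 stall=0 (-) EX@3 MEM@4 WB@5
I1 mul r2 <- r4,r3: IF@2 ID@3 stall=2 (RAW on I0.r3 (WB@5)) EX@6 MEM@7 WB@8
I2 add r3 <- r4,r5: IF@3 ID@6 stall=0 (-) EX@7 MEM@8 WB@9
I3 mul r3 <- r1,r5: IF@6 ID@7 stall=0 (-) EX@8 MEM@9 WB@10
I4 sub r1 <- r1,r3: IF@7 ID@8 stall=2 (RAW on I3.r3 (WB@10)) EX@11 MEM@12 WB@13
I5 ld r3 <- r2: IF@8 ID@11 stall=0 (-) EX@12 MEM@13 WB@14

Answer: 14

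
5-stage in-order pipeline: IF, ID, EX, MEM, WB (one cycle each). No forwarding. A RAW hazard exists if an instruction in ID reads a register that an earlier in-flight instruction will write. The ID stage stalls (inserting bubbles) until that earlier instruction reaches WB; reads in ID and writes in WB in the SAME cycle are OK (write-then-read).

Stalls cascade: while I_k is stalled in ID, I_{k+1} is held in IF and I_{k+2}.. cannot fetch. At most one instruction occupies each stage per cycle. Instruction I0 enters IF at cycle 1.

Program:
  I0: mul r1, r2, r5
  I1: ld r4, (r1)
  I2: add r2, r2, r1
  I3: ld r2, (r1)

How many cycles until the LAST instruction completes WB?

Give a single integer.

I0 mul r1 <- r2,r5: IF@1 ID@2 stall=0 (-) EX@3 MEM@4 WB@5
I1 ld r4 <- r1: IF@2 ID@3 stall=2 (RAW on I0.r1 (WB@5)) EX@6 MEM@7 WB@8
I2 add r2 <- r2,r1: IF@3 ID@6 stall=0 (-) EX@7 MEM@8 WB@9
I3 ld r2 <- r1: IF@6 ID@7 stall=0 (-) EX@8 MEM@9 WB@10

Answer: 10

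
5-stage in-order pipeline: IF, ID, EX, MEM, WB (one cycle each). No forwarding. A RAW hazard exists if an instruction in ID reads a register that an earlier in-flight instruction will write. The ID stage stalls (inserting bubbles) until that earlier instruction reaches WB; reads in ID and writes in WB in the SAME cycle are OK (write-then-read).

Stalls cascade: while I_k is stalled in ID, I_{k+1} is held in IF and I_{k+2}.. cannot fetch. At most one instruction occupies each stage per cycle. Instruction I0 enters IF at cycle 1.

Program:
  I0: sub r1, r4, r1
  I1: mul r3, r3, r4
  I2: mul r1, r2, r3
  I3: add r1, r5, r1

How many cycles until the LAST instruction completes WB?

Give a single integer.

I0 sub r1 <- r4,r1: IF@1 ID@2 stall=0 (-) EX@3 MEM@4 WB@5
I1 mul r3 <- r3,r4: IF@2 ID@3 stall=0 (-) EX@4 MEM@5 WB@6
I2 mul r1 <- r2,r3: IF@3 ID@4 stall=2 (RAW on I1.r3 (WB@6)) EX@7 MEM@8 WB@9
I3 add r1 <- r5,r1: IF@4 ID@7 stall=2 (RAW on I2.r1 (WB@9)) EX@10 MEM@11 WB@12

Answer: 12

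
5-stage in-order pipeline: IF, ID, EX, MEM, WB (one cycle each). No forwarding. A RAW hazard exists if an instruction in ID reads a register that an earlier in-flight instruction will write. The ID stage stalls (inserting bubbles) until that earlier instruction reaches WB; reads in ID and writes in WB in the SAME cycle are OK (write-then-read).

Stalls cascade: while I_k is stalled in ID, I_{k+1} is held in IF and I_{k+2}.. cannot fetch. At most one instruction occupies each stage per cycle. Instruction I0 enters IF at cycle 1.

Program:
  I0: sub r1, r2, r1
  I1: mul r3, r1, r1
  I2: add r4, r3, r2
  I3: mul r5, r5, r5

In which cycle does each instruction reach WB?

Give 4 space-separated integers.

Answer: 5 8 11 12

Derivation:
I0 sub r1 <- r2,r1: IF@1 ID@2 stall=0 (-) EX@3 MEM@4 WB@5
I1 mul r3 <- r1,r1: IF@2 ID@3 stall=2 (RAW on I0.r1 (WB@5)) EX@6 MEM@7 WB@8
I2 add r4 <- r3,r2: IF@3 ID@6 stall=2 (RAW on I1.r3 (WB@8)) EX@9 MEM@10 WB@11
I3 mul r5 <- r5,r5: IF@6 ID@9 stall=0 (-) EX@10 MEM@11 WB@12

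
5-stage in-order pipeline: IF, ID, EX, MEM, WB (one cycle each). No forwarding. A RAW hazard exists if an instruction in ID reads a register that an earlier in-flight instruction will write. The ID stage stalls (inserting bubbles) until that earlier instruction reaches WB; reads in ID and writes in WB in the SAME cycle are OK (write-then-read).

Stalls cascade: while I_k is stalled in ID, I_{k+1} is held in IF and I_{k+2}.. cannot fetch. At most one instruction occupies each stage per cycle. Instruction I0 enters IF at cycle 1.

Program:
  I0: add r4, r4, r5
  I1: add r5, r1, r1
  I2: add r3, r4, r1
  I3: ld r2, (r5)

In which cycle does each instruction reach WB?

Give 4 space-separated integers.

Answer: 5 6 8 9

Derivation:
I0 add r4 <- r4,r5: IF@1 ID@2 stall=0 (-) EX@3 MEM@4 WB@5
I1 add r5 <- r1,r1: IF@2 ID@3 stall=0 (-) EX@4 MEM@5 WB@6
I2 add r3 <- r4,r1: IF@3 ID@4 stall=1 (RAW on I0.r4 (WB@5)) EX@6 MEM@7 WB@8
I3 ld r2 <- r5: IF@4 ID@6 stall=0 (-) EX@7 MEM@8 WB@9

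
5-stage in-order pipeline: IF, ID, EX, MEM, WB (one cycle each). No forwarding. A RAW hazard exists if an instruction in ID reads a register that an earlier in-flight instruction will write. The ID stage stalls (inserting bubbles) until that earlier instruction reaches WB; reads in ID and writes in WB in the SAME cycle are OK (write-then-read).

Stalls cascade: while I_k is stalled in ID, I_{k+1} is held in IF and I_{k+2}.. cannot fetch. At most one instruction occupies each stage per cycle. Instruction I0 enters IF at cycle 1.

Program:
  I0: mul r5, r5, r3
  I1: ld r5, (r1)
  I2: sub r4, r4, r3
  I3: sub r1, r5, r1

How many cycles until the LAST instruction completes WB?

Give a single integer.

Answer: 9

Derivation:
I0 mul r5 <- r5,r3: IF@1 ID@2 stall=0 (-) EX@3 MEM@4 WB@5
I1 ld r5 <- r1: IF@2 ID@3 stall=0 (-) EX@4 MEM@5 WB@6
I2 sub r4 <- r4,r3: IF@3 ID@4 stall=0 (-) EX@5 MEM@6 WB@7
I3 sub r1 <- r5,r1: IF@4 ID@5 stall=1 (RAW on I1.r5 (WB@6)) EX@7 MEM@8 WB@9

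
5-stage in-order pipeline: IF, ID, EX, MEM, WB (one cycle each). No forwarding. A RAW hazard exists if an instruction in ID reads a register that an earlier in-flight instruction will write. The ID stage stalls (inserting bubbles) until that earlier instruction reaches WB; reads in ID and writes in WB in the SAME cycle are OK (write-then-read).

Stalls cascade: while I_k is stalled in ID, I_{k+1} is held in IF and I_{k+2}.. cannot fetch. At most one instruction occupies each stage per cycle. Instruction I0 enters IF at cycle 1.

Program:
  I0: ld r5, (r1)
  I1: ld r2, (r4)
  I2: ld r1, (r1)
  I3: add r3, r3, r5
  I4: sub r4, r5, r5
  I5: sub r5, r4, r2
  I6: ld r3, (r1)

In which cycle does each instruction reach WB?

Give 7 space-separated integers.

I0 ld r5 <- r1: IF@1 ID@2 stall=0 (-) EX@3 MEM@4 WB@5
I1 ld r2 <- r4: IF@2 ID@3 stall=0 (-) EX@4 MEM@5 WB@6
I2 ld r1 <- r1: IF@3 ID@4 stall=0 (-) EX@5 MEM@6 WB@7
I3 add r3 <- r3,r5: IF@4 ID@5 stall=0 (-) EX@6 MEM@7 WB@8
I4 sub r4 <- r5,r5: IF@5 ID@6 stall=0 (-) EX@7 MEM@8 WB@9
I5 sub r5 <- r4,r2: IF@6 ID@7 stall=2 (RAW on I4.r4 (WB@9)) EX@10 MEM@11 WB@12
I6 ld r3 <- r1: IF@7 ID@10 stall=0 (-) EX@11 MEM@12 WB@13

Answer: 5 6 7 8 9 12 13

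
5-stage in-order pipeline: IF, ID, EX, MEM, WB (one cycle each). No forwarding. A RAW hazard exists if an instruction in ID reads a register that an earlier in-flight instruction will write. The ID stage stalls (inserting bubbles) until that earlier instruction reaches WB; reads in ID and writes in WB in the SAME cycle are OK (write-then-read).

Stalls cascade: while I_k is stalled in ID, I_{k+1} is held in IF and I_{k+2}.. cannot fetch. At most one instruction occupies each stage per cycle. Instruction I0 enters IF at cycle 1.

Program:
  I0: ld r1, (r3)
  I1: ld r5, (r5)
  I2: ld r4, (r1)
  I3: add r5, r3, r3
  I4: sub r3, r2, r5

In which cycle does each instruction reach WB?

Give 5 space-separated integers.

I0 ld r1 <- r3: IF@1 ID@2 stall=0 (-) EX@3 MEM@4 WB@5
I1 ld r5 <- r5: IF@2 ID@3 stall=0 (-) EX@4 MEM@5 WB@6
I2 ld r4 <- r1: IF@3 ID@4 stall=1 (RAW on I0.r1 (WB@5)) EX@6 MEM@7 WB@8
I3 add r5 <- r3,r3: IF@4 ID@6 stall=0 (-) EX@7 MEM@8 WB@9
I4 sub r3 <- r2,r5: IF@6 ID@7 stall=2 (RAW on I3.r5 (WB@9)) EX@10 MEM@11 WB@12

Answer: 5 6 8 9 12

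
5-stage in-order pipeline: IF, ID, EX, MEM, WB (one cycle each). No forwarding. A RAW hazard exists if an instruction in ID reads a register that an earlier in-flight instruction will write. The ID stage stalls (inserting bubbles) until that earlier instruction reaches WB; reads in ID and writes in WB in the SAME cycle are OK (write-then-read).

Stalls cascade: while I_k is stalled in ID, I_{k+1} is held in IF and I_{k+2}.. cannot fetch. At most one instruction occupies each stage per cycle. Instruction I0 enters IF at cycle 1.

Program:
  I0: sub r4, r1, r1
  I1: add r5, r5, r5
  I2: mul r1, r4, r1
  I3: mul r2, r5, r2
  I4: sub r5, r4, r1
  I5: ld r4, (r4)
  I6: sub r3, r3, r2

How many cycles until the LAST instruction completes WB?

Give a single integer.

I0 sub r4 <- r1,r1: IF@1 ID@2 stall=0 (-) EX@3 MEM@4 WB@5
I1 add r5 <- r5,r5: IF@2 ID@3 stall=0 (-) EX@4 MEM@5 WB@6
I2 mul r1 <- r4,r1: IF@3 ID@4 stall=1 (RAW on I0.r4 (WB@5)) EX@6 MEM@7 WB@8
I3 mul r2 <- r5,r2: IF@4 ID@6 stall=0 (-) EX@7 MEM@8 WB@9
I4 sub r5 <- r4,r1: IF@6 ID@7 stall=1 (RAW on I2.r1 (WB@8)) EX@9 MEM@10 WB@11
I5 ld r4 <- r4: IF@7 ID@9 stall=0 (-) EX@10 MEM@11 WB@12
I6 sub r3 <- r3,r2: IF@9 ID@10 stall=0 (-) EX@11 MEM@12 WB@13

Answer: 13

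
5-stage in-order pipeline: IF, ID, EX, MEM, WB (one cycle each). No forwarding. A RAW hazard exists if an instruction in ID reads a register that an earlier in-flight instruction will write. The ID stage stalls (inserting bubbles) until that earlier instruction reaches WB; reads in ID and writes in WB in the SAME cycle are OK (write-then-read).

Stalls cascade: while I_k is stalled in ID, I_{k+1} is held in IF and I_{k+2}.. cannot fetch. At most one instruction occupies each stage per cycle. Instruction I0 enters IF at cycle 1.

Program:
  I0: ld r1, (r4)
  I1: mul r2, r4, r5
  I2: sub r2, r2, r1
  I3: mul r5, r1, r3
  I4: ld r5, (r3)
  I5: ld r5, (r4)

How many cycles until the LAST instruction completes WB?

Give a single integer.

Answer: 12

Derivation:
I0 ld r1 <- r4: IF@1 ID@2 stall=0 (-) EX@3 MEM@4 WB@5
I1 mul r2 <- r4,r5: IF@2 ID@3 stall=0 (-) EX@4 MEM@5 WB@6
I2 sub r2 <- r2,r1: IF@3 ID@4 stall=2 (RAW on I1.r2 (WB@6)) EX@7 MEM@8 WB@9
I3 mul r5 <- r1,r3: IF@4 ID@7 stall=0 (-) EX@8 MEM@9 WB@10
I4 ld r5 <- r3: IF@7 ID@8 stall=0 (-) EX@9 MEM@10 WB@11
I5 ld r5 <- r4: IF@8 ID@9 stall=0 (-) EX@10 MEM@11 WB@12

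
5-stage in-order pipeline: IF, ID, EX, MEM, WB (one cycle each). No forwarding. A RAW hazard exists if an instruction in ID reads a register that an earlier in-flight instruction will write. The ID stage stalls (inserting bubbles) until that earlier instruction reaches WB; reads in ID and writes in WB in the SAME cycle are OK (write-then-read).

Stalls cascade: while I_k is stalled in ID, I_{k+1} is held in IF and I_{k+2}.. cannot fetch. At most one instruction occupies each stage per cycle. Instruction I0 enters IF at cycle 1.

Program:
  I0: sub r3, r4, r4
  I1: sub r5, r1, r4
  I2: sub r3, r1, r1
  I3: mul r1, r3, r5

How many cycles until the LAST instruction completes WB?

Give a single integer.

Answer: 10

Derivation:
I0 sub r3 <- r4,r4: IF@1 ID@2 stall=0 (-) EX@3 MEM@4 WB@5
I1 sub r5 <- r1,r4: IF@2 ID@3 stall=0 (-) EX@4 MEM@5 WB@6
I2 sub r3 <- r1,r1: IF@3 ID@4 stall=0 (-) EX@5 MEM@6 WB@7
I3 mul r1 <- r3,r5: IF@4 ID@5 stall=2 (RAW on I2.r3 (WB@7)) EX@8 MEM@9 WB@10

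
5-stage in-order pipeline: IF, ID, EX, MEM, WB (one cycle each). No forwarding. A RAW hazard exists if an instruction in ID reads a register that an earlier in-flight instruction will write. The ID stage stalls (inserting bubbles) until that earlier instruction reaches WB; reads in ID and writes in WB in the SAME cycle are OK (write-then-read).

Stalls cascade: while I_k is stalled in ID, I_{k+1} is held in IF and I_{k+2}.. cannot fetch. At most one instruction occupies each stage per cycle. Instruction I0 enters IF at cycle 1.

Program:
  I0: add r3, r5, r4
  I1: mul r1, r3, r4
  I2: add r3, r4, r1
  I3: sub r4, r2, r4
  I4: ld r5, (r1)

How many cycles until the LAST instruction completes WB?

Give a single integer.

I0 add r3 <- r5,r4: IF@1 ID@2 stall=0 (-) EX@3 MEM@4 WB@5
I1 mul r1 <- r3,r4: IF@2 ID@3 stall=2 (RAW on I0.r3 (WB@5)) EX@6 MEM@7 WB@8
I2 add r3 <- r4,r1: IF@3 ID@6 stall=2 (RAW on I1.r1 (WB@8)) EX@9 MEM@10 WB@11
I3 sub r4 <- r2,r4: IF@6 ID@9 stall=0 (-) EX@10 MEM@11 WB@12
I4 ld r5 <- r1: IF@9 ID@10 stall=0 (-) EX@11 MEM@12 WB@13

Answer: 13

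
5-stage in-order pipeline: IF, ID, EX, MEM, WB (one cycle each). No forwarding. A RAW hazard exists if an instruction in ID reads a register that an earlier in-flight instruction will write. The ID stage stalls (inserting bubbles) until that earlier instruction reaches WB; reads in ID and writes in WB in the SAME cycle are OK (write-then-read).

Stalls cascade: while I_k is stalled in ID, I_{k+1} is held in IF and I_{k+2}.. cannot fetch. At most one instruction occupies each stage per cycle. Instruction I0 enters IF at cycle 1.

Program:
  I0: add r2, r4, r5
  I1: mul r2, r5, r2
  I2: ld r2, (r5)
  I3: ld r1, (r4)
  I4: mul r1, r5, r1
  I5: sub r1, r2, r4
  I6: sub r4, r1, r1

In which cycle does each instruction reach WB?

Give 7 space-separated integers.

I0 add r2 <- r4,r5: IF@1 ID@2 stall=0 (-) EX@3 MEM@4 WB@5
I1 mul r2 <- r5,r2: IF@2 ID@3 stall=2 (RAW on I0.r2 (WB@5)) EX@6 MEM@7 WB@8
I2 ld r2 <- r5: IF@3 ID@6 stall=0 (-) EX@7 MEM@8 WB@9
I3 ld r1 <- r4: IF@6 ID@7 stall=0 (-) EX@8 MEM@9 WB@10
I4 mul r1 <- r5,r1: IF@7 ID@8 stall=2 (RAW on I3.r1 (WB@10)) EX@11 MEM@12 WB@13
I5 sub r1 <- r2,r4: IF@8 ID@11 stall=0 (-) EX@12 MEM@13 WB@14
I6 sub r4 <- r1,r1: IF@11 ID@12 stall=2 (RAW on I5.r1 (WB@14)) EX@15 MEM@16 WB@17

Answer: 5 8 9 10 13 14 17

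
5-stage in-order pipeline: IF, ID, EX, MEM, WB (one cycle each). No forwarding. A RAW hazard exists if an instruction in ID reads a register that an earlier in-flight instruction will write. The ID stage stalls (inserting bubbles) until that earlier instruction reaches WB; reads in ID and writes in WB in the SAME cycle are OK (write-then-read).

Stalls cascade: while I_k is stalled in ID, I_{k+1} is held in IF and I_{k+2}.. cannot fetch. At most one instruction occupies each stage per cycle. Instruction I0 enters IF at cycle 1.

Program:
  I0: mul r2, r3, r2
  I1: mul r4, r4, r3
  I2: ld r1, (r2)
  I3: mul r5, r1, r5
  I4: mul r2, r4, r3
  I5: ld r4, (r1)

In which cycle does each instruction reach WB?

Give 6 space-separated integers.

Answer: 5 6 8 11 12 13

Derivation:
I0 mul r2 <- r3,r2: IF@1 ID@2 stall=0 (-) EX@3 MEM@4 WB@5
I1 mul r4 <- r4,r3: IF@2 ID@3 stall=0 (-) EX@4 MEM@5 WB@6
I2 ld r1 <- r2: IF@3 ID@4 stall=1 (RAW on I0.r2 (WB@5)) EX@6 MEM@7 WB@8
I3 mul r5 <- r1,r5: IF@4 ID@6 stall=2 (RAW on I2.r1 (WB@8)) EX@9 MEM@10 WB@11
I4 mul r2 <- r4,r3: IF@6 ID@9 stall=0 (-) EX@10 MEM@11 WB@12
I5 ld r4 <- r1: IF@9 ID@10 stall=0 (-) EX@11 MEM@12 WB@13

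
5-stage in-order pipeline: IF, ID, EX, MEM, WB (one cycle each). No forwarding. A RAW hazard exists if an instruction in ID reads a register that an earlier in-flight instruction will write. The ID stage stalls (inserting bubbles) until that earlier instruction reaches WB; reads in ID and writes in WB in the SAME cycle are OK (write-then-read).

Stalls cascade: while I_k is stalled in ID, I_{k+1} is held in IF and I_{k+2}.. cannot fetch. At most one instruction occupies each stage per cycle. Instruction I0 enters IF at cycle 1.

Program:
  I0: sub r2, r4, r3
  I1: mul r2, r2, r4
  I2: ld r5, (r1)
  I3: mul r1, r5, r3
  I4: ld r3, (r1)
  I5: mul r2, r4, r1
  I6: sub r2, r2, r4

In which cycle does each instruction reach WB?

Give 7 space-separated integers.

Answer: 5 8 9 12 15 16 19

Derivation:
I0 sub r2 <- r4,r3: IF@1 ID@2 stall=0 (-) EX@3 MEM@4 WB@5
I1 mul r2 <- r2,r4: IF@2 ID@3 stall=2 (RAW on I0.r2 (WB@5)) EX@6 MEM@7 WB@8
I2 ld r5 <- r1: IF@3 ID@6 stall=0 (-) EX@7 MEM@8 WB@9
I3 mul r1 <- r5,r3: IF@6 ID@7 stall=2 (RAW on I2.r5 (WB@9)) EX@10 MEM@11 WB@12
I4 ld r3 <- r1: IF@7 ID@10 stall=2 (RAW on I3.r1 (WB@12)) EX@13 MEM@14 WB@15
I5 mul r2 <- r4,r1: IF@10 ID@13 stall=0 (-) EX@14 MEM@15 WB@16
I6 sub r2 <- r2,r4: IF@13 ID@14 stall=2 (RAW on I5.r2 (WB@16)) EX@17 MEM@18 WB@19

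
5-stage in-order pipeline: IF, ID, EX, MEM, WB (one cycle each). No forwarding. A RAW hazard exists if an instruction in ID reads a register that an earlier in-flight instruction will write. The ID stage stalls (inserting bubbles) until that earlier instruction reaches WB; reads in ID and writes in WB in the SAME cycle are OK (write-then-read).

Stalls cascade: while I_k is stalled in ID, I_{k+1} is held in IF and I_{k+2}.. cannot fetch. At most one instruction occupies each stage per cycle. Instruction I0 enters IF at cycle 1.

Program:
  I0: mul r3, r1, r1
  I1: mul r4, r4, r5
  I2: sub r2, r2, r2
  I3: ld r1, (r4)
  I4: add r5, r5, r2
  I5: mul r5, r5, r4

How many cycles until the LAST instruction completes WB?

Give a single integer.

Answer: 13

Derivation:
I0 mul r3 <- r1,r1: IF@1 ID@2 stall=0 (-) EX@3 MEM@4 WB@5
I1 mul r4 <- r4,r5: IF@2 ID@3 stall=0 (-) EX@4 MEM@5 WB@6
I2 sub r2 <- r2,r2: IF@3 ID@4 stall=0 (-) EX@5 MEM@6 WB@7
I3 ld r1 <- r4: IF@4 ID@5 stall=1 (RAW on I1.r4 (WB@6)) EX@7 MEM@8 WB@9
I4 add r5 <- r5,r2: IF@5 ID@7 stall=0 (-) EX@8 MEM@9 WB@10
I5 mul r5 <- r5,r4: IF@7 ID@8 stall=2 (RAW on I4.r5 (WB@10)) EX@11 MEM@12 WB@13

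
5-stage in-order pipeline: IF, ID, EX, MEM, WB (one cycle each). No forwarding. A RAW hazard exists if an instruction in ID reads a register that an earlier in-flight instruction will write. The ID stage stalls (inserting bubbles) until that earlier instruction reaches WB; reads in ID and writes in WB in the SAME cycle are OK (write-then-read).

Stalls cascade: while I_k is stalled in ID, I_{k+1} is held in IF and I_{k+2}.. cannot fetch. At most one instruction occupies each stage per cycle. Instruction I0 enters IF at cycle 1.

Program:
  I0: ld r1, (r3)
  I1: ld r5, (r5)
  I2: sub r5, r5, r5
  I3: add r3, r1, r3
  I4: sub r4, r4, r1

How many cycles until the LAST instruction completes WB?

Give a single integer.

I0 ld r1 <- r3: IF@1 ID@2 stall=0 (-) EX@3 MEM@4 WB@5
I1 ld r5 <- r5: IF@2 ID@3 stall=0 (-) EX@4 MEM@5 WB@6
I2 sub r5 <- r5,r5: IF@3 ID@4 stall=2 (RAW on I1.r5 (WB@6)) EX@7 MEM@8 WB@9
I3 add r3 <- r1,r3: IF@4 ID@7 stall=0 (-) EX@8 MEM@9 WB@10
I4 sub r4 <- r4,r1: IF@7 ID@8 stall=0 (-) EX@9 MEM@10 WB@11

Answer: 11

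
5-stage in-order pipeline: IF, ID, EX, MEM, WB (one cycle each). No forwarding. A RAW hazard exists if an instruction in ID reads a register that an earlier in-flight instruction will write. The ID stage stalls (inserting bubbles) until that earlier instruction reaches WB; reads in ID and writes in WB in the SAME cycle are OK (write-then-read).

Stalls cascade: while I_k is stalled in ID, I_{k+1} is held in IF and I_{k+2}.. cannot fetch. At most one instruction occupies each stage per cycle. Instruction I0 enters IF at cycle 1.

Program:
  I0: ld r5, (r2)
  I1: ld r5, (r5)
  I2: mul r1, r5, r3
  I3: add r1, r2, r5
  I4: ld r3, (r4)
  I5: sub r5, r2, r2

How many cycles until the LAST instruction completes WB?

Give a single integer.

Answer: 14

Derivation:
I0 ld r5 <- r2: IF@1 ID@2 stall=0 (-) EX@3 MEM@4 WB@5
I1 ld r5 <- r5: IF@2 ID@3 stall=2 (RAW on I0.r5 (WB@5)) EX@6 MEM@7 WB@8
I2 mul r1 <- r5,r3: IF@3 ID@6 stall=2 (RAW on I1.r5 (WB@8)) EX@9 MEM@10 WB@11
I3 add r1 <- r2,r5: IF@6 ID@9 stall=0 (-) EX@10 MEM@11 WB@12
I4 ld r3 <- r4: IF@9 ID@10 stall=0 (-) EX@11 MEM@12 WB@13
I5 sub r5 <- r2,r2: IF@10 ID@11 stall=0 (-) EX@12 MEM@13 WB@14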